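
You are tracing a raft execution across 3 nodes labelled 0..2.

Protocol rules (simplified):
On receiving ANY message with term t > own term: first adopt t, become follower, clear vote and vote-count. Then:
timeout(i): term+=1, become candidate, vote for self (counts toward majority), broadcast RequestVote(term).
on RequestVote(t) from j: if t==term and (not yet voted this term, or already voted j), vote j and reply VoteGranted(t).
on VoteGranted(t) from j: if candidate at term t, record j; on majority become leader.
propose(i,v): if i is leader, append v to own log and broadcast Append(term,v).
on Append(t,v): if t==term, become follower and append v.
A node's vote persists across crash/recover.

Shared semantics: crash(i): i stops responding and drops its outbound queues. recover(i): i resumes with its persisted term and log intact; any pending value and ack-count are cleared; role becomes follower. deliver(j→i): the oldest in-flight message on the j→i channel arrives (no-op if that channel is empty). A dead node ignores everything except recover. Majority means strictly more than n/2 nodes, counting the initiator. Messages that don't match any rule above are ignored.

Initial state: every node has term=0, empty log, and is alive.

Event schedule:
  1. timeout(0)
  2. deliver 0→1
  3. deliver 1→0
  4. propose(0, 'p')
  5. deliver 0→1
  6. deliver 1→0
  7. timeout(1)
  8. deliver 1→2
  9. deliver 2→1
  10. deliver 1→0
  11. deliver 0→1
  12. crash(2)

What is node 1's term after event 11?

after 1 — timeout(0): n0:cand/t1/[-]
after 2 — deliver 0→1: n1:foll/t1/[-]
after 3 — deliver 1→0: n0:lead/t1/[-]
after 4 — propose(0,'p'): n0:lead/t1/[p]
after 5 — deliver 0→1: n1:foll/t1/[p]
after 6 — deliver 1→0: ·
after 7 — timeout(1): n1:cand/t2/[p]
after 8 — deliver 1→2: n2:foll/t2/[-]
after 9 — deliver 2→1: n1:lead/t2/[p]
after 10 — deliver 1→0: n0:foll/t2/[p]
after 11 — deliver 0→1: ·

2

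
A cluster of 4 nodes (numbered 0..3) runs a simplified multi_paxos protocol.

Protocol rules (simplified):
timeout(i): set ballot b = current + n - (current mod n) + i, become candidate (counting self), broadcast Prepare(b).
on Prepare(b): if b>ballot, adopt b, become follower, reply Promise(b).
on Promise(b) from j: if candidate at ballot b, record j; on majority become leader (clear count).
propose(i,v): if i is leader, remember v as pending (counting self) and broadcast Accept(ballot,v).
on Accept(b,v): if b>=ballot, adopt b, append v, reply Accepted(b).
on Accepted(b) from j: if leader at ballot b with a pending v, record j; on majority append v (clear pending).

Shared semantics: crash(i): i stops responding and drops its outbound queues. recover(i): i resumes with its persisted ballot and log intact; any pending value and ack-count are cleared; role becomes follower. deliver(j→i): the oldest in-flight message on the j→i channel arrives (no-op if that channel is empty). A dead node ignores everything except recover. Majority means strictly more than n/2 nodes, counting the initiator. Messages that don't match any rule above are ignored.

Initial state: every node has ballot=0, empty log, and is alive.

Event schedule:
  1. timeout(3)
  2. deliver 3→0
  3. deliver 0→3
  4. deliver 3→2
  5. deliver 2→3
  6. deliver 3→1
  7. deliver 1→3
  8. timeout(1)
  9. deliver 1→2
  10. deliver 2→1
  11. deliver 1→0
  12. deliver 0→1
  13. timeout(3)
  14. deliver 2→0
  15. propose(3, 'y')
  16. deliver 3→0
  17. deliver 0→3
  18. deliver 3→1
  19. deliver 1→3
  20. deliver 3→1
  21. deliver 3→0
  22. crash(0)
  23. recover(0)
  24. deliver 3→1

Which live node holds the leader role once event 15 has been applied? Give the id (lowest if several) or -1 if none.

1

1. timeout(3):  <3:cand b7 ->
2. deliver 3→0:  <0:foll b7 ->
3. deliver 0→3:  nop
4. deliver 3→2:  <2:foll b7 ->
5. deliver 2→3:  <3:lead b7 ->
6. deliver 3→1:  <1:foll b7 ->
7. deliver 1→3:  nop
8. timeout(1):  <1:cand b9 ->
9. deliver 1→2:  <2:foll b9 ->
10. deliver 2→1:  nop
11. deliver 1→0:  <0:foll b9 ->
12. deliver 0→1:  <1:lead b9 ->
13. timeout(3):  <3:cand b11 ->
14. deliver 2→0:  nop
15. propose(3,'y'):  nop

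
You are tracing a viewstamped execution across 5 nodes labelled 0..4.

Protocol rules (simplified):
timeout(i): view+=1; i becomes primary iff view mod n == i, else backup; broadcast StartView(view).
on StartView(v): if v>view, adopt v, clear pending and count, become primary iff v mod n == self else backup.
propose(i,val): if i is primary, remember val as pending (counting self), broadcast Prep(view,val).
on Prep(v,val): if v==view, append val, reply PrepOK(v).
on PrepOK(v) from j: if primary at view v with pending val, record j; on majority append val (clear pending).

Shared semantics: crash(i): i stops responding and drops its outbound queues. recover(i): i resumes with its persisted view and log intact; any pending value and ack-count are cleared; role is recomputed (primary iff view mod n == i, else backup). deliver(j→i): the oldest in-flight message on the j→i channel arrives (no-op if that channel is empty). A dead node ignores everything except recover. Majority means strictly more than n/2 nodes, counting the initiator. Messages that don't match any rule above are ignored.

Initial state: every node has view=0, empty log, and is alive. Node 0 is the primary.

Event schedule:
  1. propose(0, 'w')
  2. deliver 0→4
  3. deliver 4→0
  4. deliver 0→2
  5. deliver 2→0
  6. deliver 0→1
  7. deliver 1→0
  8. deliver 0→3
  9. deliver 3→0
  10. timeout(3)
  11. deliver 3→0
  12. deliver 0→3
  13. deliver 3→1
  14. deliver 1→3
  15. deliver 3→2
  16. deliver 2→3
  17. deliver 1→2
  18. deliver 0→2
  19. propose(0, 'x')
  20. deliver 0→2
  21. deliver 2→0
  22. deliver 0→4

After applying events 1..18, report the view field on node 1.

1

e1 propose(0,'w'): ·
e2 deliver 0→4: 4[back,v=0,w]
e3 deliver 4→0: ·
e4 deliver 0→2: 2[back,v=0,w]
e5 deliver 2→0: 0[prim,v=0,w]
e6 deliver 0→1: 1[back,v=0,w]
e7 deliver 1→0: ·
e8 deliver 0→3: 3[back,v=0,w]
e9 deliver 3→0: ·
e10 timeout(3): 3[back,v=1,w]
e11 deliver 3→0: 0[back,v=1,w]
e12 deliver 0→3: ·
e13 deliver 3→1: 1[prim,v=1,w]
e14 deliver 1→3: ·
e15 deliver 3→2: 2[back,v=1,w]
e16 deliver 2→3: ·
e17 deliver 1→2: ·
e18 deliver 0→2: ·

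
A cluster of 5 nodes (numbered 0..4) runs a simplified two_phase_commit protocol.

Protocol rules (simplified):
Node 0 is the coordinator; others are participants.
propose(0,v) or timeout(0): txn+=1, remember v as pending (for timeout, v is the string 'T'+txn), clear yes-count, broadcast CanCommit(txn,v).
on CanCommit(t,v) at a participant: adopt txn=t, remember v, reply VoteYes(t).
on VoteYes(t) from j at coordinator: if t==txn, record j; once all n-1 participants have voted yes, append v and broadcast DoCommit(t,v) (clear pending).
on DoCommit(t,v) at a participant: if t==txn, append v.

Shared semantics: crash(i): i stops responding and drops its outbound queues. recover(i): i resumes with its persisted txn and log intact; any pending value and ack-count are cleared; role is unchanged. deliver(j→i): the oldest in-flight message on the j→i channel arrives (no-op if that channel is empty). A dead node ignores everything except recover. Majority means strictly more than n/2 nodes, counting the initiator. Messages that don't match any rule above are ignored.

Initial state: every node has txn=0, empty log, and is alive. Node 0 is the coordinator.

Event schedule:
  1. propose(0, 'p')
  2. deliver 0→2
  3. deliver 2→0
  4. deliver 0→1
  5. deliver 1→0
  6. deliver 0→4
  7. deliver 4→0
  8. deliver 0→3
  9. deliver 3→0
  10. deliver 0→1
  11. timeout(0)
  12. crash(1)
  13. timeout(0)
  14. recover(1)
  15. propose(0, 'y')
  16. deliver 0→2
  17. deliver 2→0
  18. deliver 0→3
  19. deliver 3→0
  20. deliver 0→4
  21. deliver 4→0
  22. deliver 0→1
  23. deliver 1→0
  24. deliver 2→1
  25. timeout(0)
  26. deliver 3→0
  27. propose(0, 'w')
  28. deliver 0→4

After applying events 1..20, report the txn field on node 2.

after 1 — propose(0,'p'): n0:coor/t1/[-]
after 2 — deliver 0→2: n2:part/t1/[-]
after 3 — deliver 2→0: ·
after 4 — deliver 0→1: n1:part/t1/[-]
after 5 — deliver 1→0: ·
after 6 — deliver 0→4: n4:part/t1/[-]
after 7 — deliver 4→0: ·
after 8 — deliver 0→3: n3:part/t1/[-]
after 9 — deliver 3→0: n0:coor/t1/[p]
after 10 — deliver 0→1: n1:part/t1/[p]
after 11 — timeout(0): n0:coor/t2/[p]
after 12 — crash(1): n1:✗part/t1/[p]
after 13 — timeout(0): n0:coor/t3/[p]
after 14 — recover(1): n1:part/t1/[p]
after 15 — propose(0,'y'): n0:coor/t4/[p]
after 16 — deliver 0→2: n2:part/t1/[p]
after 17 — deliver 2→0: ·
after 18 — deliver 0→3: n3:part/t1/[p]
after 19 — deliver 3→0: ·
after 20 — deliver 0→4: n4:part/t1/[p]

1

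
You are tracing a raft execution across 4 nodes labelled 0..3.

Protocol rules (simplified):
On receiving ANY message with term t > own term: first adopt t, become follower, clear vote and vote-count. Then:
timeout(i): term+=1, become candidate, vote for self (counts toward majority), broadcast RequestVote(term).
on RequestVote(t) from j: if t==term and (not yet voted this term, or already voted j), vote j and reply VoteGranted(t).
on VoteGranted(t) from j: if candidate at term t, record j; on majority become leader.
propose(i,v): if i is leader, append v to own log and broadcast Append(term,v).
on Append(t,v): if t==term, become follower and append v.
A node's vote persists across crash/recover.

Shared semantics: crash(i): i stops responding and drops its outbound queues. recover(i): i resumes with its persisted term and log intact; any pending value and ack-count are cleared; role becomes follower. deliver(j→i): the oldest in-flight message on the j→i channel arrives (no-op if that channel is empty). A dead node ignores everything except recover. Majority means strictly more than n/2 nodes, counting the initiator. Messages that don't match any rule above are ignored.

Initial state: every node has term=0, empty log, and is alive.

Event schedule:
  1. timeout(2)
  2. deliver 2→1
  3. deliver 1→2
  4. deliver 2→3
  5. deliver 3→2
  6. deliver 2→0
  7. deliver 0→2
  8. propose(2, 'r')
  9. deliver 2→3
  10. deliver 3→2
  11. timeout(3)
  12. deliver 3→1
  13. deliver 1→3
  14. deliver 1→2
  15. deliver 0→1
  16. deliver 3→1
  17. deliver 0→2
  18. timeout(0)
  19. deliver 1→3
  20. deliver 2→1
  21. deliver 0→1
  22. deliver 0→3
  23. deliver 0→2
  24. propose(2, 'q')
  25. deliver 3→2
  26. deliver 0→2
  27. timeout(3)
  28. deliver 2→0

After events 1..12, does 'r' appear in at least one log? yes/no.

yes

[1] timeout(2) → N2(cand t1 [-])
[2] deliver 2→1 → N1(foll t1 [-])
[3] deliver 1→2 → ∅
[4] deliver 2→3 → N3(foll t1 [-])
[5] deliver 3→2 → N2(lead t1 [-])
[6] deliver 2→0 → N0(foll t1 [-])
[7] deliver 0→2 → ∅
[8] propose(2,'r') → N2(lead t1 [r])
[9] deliver 2→3 → N3(foll t1 [r])
[10] deliver 3→2 → ∅
[11] timeout(3) → N3(cand t2 [r])
[12] deliver 3→1 → N1(foll t2 [-])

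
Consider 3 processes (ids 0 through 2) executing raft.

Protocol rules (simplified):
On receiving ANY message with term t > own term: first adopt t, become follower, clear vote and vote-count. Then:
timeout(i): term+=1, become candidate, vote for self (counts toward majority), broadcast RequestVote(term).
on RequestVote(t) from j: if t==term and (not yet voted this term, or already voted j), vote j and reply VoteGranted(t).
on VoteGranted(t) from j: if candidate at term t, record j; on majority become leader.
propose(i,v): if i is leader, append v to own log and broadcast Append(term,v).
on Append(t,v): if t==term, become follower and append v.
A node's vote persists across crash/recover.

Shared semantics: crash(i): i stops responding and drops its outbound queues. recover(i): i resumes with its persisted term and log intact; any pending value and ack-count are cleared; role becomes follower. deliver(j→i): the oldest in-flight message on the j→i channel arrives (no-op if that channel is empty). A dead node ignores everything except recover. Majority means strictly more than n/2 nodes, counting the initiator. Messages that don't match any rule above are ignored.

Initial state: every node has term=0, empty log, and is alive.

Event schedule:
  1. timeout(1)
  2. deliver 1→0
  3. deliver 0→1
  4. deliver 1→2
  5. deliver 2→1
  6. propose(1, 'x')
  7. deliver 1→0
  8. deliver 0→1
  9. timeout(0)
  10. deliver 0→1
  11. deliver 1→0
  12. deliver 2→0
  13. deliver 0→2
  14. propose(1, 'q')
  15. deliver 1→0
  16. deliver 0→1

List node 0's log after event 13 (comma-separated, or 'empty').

[1] timeout(1) → N1(cand t1 [-])
[2] deliver 1→0 → N0(foll t1 [-])
[3] deliver 0→1 → N1(lead t1 [-])
[4] deliver 1→2 → N2(foll t1 [-])
[5] deliver 2→1 → ∅
[6] propose(1,'x') → N1(lead t1 [x])
[7] deliver 1→0 → N0(foll t1 [x])
[8] deliver 0→1 → ∅
[9] timeout(0) → N0(cand t2 [x])
[10] deliver 0→1 → N1(foll t2 [x])
[11] deliver 1→0 → N0(lead t2 [x])
[12] deliver 2→0 → ∅
[13] deliver 0→2 → N2(foll t2 [-])

x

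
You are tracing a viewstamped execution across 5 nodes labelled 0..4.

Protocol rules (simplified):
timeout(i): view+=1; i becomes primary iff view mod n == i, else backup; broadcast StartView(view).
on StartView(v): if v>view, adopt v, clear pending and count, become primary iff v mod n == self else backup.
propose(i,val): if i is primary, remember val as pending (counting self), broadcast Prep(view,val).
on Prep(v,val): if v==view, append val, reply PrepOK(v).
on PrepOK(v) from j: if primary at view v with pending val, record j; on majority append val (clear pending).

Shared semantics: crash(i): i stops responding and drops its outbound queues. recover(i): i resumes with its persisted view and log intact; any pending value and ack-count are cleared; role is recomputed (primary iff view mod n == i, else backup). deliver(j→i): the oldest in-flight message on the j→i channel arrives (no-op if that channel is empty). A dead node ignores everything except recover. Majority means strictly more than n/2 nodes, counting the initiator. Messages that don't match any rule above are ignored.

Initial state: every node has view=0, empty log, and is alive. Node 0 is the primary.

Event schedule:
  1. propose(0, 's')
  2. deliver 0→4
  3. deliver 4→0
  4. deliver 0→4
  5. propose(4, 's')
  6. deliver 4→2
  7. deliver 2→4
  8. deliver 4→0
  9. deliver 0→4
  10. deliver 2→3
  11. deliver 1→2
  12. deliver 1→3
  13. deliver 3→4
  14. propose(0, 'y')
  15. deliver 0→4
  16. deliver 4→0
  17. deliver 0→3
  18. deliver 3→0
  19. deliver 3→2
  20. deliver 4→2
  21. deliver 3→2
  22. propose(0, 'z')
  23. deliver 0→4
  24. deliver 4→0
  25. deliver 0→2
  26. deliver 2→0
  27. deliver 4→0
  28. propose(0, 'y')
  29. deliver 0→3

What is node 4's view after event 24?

0

1. propose(0,'s'):  nop
2. deliver 0→4:  <4:back v0 s>
3. deliver 4→0:  nop
4. deliver 0→4:  nop
5. propose(4,'s'):  nop
6. deliver 4→2:  nop
7. deliver 2→4:  nop
8. deliver 4→0:  nop
9. deliver 0→4:  nop
10. deliver 2→3:  nop
11. deliver 1→2:  nop
12. deliver 1→3:  nop
13. deliver 3→4:  nop
14. propose(0,'y'):  nop
15. deliver 0→4:  <4:back v0 s,y>
16. deliver 4→0:  nop
17. deliver 0→3:  <3:back v0 s>
18. deliver 3→0:  <0:prim v0 y>
19. deliver 3→2:  nop
20. deliver 4→2:  nop
21. deliver 3→2:  nop
22. propose(0,'z'):  nop
23. deliver 0→4:  <4:back v0 s,y,z>
24. deliver 4→0:  nop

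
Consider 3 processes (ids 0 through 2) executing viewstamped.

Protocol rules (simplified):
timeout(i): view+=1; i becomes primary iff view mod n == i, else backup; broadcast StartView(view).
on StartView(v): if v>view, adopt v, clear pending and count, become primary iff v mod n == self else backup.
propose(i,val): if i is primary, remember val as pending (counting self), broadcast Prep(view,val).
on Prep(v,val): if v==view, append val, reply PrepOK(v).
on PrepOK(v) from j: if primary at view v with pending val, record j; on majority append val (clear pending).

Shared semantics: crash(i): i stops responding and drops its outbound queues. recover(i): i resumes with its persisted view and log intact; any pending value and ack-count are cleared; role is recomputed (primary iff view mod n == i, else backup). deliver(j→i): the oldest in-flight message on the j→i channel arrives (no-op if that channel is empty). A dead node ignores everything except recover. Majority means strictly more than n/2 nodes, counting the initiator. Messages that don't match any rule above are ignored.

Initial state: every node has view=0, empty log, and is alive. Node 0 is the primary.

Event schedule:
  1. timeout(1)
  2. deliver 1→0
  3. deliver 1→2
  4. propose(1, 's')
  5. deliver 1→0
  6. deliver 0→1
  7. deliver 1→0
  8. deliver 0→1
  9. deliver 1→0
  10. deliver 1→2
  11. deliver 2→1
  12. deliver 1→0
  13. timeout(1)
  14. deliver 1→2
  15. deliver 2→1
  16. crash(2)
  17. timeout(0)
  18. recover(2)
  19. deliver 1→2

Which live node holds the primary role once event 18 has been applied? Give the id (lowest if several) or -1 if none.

2

1. timeout(1):  <1:prim v1 ->
2. deliver 1→0:  <0:back v1 ->
3. deliver 1→2:  <2:back v1 ->
4. propose(1,'s'):  nop
5. deliver 1→0:  <0:back v1 s>
6. deliver 0→1:  <1:prim v1 s>
7. deliver 1→0:  nop
8. deliver 0→1:  nop
9. deliver 1→0:  nop
10. deliver 1→2:  <2:back v1 s>
11. deliver 2→1:  nop
12. deliver 1→0:  nop
13. timeout(1):  <1:back v2 s>
14. deliver 1→2:  <2:prim v2 s>
15. deliver 2→1:  nop
16. crash(2):  <2:✗prim v2 s>
17. timeout(0):  <0:back v2 s>
18. recover(2):  <2:prim v2 s>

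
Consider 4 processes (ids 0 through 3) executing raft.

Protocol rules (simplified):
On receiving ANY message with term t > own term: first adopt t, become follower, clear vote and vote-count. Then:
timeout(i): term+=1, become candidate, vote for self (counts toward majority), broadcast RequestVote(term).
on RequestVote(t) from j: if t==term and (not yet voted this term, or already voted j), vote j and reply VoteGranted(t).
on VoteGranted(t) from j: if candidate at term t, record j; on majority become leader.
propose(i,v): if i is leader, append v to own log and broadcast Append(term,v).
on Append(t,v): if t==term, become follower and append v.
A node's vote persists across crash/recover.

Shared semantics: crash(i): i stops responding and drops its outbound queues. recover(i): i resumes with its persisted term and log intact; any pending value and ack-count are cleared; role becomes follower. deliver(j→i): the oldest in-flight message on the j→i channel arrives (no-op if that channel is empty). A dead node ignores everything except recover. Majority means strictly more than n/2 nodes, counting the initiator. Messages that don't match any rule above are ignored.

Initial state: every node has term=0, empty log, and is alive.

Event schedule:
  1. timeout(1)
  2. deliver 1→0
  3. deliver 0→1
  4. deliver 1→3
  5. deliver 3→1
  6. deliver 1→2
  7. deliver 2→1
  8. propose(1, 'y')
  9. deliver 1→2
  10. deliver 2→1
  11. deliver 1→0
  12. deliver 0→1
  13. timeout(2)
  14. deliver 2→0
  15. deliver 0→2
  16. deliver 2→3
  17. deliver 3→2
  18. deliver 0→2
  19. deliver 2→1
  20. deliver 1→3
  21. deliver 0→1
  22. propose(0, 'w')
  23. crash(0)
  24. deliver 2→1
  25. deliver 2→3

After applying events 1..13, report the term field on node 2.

2

step 1 timeout(1): 1={cand,t=1,log=-}
step 2 deliver 1→0: 0={foll,t=1,log=-}
step 3 deliver 0→1: —
step 4 deliver 1→3: 3={foll,t=1,log=-}
step 5 deliver 3→1: 1={lead,t=1,log=-}
step 6 deliver 1→2: 2={foll,t=1,log=-}
step 7 deliver 2→1: —
step 8 propose(1,'y'): 1={lead,t=1,log=y}
step 9 deliver 1→2: 2={foll,t=1,log=y}
step 10 deliver 2→1: —
step 11 deliver 1→0: 0={foll,t=1,log=y}
step 12 deliver 0→1: —
step 13 timeout(2): 2={cand,t=2,log=y}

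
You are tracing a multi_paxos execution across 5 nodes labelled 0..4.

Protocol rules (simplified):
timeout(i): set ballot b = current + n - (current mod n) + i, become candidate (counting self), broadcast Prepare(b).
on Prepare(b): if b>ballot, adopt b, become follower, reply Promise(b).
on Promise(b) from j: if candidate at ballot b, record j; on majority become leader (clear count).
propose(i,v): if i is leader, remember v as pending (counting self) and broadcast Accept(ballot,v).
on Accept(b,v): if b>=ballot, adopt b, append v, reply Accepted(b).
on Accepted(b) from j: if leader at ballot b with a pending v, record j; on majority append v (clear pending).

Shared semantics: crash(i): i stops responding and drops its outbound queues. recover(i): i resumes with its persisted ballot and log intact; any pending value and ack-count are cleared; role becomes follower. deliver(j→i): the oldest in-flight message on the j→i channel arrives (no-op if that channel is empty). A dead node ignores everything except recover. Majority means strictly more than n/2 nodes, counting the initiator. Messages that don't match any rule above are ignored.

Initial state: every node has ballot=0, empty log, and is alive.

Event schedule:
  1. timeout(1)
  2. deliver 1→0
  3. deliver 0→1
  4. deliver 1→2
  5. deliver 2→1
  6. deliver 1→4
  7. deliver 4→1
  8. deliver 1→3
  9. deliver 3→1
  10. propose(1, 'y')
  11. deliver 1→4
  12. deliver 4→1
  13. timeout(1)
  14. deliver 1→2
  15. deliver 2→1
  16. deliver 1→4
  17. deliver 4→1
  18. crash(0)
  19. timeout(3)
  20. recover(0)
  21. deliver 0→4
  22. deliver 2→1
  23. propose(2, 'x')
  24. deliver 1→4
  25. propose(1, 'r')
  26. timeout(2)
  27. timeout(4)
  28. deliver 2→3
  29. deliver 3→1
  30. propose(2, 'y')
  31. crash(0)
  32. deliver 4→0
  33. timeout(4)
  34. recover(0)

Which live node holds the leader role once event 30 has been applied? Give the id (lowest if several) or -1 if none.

after 1 — timeout(1): n1:cand/b6/[-]
after 2 — deliver 1→0: n0:foll/b6/[-]
after 3 — deliver 0→1: ·
after 4 — deliver 1→2: n2:foll/b6/[-]
after 5 — deliver 2→1: n1:lead/b6/[-]
after 6 — deliver 1→4: n4:foll/b6/[-]
after 7 — deliver 4→1: ·
after 8 — deliver 1→3: n3:foll/b6/[-]
after 9 — deliver 3→1: ·
after 10 — propose(1,'y'): ·
after 11 — deliver 1→4: n4:foll/b6/[y]
after 12 — deliver 4→1: ·
after 13 — timeout(1): n1:cand/b11/[-]
after 14 — deliver 1→2: n2:foll/b6/[y]
after 15 — deliver 2→1: ·
after 16 — deliver 1→4: n4:foll/b11/[y]
after 17 — deliver 4→1: ·
after 18 — crash(0): n0:✗foll/b6/[-]
after 19 — timeout(3): n3:cand/b13/[-]
after 20 — recover(0): n0:foll/b6/[-]
after 21 — deliver 0→4: ·
after 22 — deliver 2→1: ·
after 23 — propose(2,'x'): ·
after 24 — deliver 1→4: ·
after 25 — propose(1,'r'): ·
after 26 — timeout(2): n2:cand/b12/[y]
after 27 — timeout(4): n4:cand/b19/[y]
after 28 — deliver 2→3: ·
after 29 — deliver 3→1: n1:foll/b13/[-]
after 30 — propose(2,'y'): ·

-1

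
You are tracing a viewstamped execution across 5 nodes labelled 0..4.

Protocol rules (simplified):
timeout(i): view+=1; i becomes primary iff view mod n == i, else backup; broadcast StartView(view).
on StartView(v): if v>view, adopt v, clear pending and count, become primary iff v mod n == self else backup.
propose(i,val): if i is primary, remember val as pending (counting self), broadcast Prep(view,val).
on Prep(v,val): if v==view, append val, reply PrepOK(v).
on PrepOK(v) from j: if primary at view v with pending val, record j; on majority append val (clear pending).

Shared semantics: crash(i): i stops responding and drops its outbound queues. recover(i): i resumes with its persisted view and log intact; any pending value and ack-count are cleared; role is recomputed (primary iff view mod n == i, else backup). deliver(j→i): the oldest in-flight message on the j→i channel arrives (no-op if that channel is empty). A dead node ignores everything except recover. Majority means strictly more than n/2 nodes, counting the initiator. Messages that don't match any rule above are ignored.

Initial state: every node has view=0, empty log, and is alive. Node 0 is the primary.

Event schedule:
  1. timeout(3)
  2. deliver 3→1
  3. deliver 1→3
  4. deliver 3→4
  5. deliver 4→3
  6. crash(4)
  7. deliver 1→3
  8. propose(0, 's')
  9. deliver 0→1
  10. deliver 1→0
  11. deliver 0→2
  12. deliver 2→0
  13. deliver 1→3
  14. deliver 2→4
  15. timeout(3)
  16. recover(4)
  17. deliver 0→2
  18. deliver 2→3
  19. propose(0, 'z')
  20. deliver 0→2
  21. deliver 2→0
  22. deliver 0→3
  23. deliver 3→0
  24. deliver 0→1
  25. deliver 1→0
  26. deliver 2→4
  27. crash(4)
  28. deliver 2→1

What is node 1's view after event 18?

1

1. timeout(3):  <3:back v1 ->
2. deliver 3→1:  <1:prim v1 ->
3. deliver 1→3:  nop
4. deliver 3→4:  <4:back v1 ->
5. deliver 4→3:  nop
6. crash(4):  <4:✗back v1 ->
7. deliver 1→3:  nop
8. propose(0,'s'):  nop
9. deliver 0→1:  nop
10. deliver 1→0:  nop
11. deliver 0→2:  <2:back v0 s>
12. deliver 2→0:  nop
13. deliver 1→3:  nop
14. deliver 2→4:  nop
15. timeout(3):  <3:back v2 ->
16. recover(4):  <4:back v1 ->
17. deliver 0→2:  nop
18. deliver 2→3:  nop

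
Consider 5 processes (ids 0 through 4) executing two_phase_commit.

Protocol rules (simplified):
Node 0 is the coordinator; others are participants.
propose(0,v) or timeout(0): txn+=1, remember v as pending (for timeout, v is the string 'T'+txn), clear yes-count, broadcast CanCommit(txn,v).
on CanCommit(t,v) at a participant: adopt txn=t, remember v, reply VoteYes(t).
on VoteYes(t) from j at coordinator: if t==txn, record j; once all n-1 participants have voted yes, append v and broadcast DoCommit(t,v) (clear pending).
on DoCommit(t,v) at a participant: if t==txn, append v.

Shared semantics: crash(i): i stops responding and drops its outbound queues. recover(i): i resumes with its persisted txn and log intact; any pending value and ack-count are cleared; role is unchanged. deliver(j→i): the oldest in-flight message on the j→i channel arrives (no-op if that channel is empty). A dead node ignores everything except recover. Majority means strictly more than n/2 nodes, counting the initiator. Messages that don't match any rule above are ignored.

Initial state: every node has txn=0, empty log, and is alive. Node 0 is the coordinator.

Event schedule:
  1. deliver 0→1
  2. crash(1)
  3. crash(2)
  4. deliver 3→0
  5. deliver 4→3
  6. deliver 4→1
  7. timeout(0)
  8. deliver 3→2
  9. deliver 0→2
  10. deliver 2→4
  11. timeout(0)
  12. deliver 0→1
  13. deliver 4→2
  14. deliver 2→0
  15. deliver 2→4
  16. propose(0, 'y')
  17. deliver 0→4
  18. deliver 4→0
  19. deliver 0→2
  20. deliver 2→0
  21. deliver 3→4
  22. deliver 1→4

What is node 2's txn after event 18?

0

step 1 deliver 0→1: —
step 2 crash(1): 1={✗part,t=0,log=-}
step 3 crash(2): 2={✗part,t=0,log=-}
step 4 deliver 3→0: —
step 5 deliver 4→3: —
step 6 deliver 4→1: —
step 7 timeout(0): 0={coor,t=1,log=-}
step 8 deliver 3→2: —
step 9 deliver 0→2: —
step 10 deliver 2→4: —
step 11 timeout(0): 0={coor,t=2,log=-}
step 12 deliver 0→1: —
step 13 deliver 4→2: —
step 14 deliver 2→0: —
step 15 deliver 2→4: —
step 16 propose(0,'y'): 0={coor,t=3,log=-}
step 17 deliver 0→4: 4={part,t=1,log=-}
step 18 deliver 4→0: —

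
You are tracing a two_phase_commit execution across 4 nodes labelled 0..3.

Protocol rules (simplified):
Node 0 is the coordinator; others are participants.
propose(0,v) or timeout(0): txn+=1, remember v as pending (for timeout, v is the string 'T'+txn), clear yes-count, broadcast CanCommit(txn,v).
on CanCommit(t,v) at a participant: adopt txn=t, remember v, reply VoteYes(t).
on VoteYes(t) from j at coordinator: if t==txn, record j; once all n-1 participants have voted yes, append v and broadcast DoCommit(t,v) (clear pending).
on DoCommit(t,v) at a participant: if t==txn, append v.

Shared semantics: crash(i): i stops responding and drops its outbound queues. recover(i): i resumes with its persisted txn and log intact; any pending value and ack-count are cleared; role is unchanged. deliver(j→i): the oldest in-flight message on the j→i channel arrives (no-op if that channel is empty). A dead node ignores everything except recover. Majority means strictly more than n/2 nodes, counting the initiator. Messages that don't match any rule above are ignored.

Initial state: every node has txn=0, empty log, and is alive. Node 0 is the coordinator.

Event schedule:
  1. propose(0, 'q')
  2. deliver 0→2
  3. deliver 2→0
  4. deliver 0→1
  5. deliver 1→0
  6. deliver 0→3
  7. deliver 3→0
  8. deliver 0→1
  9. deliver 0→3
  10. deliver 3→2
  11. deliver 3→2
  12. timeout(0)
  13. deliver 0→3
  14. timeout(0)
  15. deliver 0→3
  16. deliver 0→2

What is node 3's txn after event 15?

step 1 propose(0,'q'): 0={coor,t=1,log=-}
step 2 deliver 0→2: 2={part,t=1,log=-}
step 3 deliver 2→0: —
step 4 deliver 0→1: 1={part,t=1,log=-}
step 5 deliver 1→0: —
step 6 deliver 0→3: 3={part,t=1,log=-}
step 7 deliver 3→0: 0={coor,t=1,log=q}
step 8 deliver 0→1: 1={part,t=1,log=q}
step 9 deliver 0→3: 3={part,t=1,log=q}
step 10 deliver 3→2: —
step 11 deliver 3→2: —
step 12 timeout(0): 0={coor,t=2,log=q}
step 13 deliver 0→3: 3={part,t=2,log=q}
step 14 timeout(0): 0={coor,t=3,log=q}
step 15 deliver 0→3: 3={part,t=3,log=q}

3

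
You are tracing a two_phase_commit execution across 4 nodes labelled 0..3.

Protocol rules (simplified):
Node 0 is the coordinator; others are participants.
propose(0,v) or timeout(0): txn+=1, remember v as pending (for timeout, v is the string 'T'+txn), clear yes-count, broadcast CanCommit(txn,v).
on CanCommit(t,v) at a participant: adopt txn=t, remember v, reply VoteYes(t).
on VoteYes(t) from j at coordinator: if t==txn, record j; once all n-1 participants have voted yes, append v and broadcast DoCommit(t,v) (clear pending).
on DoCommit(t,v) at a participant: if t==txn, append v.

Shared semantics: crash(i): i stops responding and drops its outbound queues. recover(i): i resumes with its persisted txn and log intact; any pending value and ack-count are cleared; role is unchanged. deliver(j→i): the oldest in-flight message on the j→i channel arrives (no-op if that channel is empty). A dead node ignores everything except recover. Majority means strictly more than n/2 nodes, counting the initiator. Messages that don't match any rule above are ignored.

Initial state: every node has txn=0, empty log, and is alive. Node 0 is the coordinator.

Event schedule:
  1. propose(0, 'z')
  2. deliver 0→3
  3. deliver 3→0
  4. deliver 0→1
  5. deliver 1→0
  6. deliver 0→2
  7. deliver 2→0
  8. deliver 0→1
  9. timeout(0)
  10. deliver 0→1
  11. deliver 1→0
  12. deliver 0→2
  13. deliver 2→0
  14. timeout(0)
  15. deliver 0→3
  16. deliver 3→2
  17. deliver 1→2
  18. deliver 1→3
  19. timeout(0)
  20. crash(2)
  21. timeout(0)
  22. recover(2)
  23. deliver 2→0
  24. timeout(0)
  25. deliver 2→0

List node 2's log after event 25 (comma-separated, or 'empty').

step 1 propose(0,'z'): 0={coor,t=1,log=-}
step 2 deliver 0→3: 3={part,t=1,log=-}
step 3 deliver 3→0: —
step 4 deliver 0→1: 1={part,t=1,log=-}
step 5 deliver 1→0: —
step 6 deliver 0→2: 2={part,t=1,log=-}
step 7 deliver 2→0: 0={coor,t=1,log=z}
step 8 deliver 0→1: 1={part,t=1,log=z}
step 9 timeout(0): 0={coor,t=2,log=z}
step 10 deliver 0→1: 1={part,t=2,log=z}
step 11 deliver 1→0: —
step 12 deliver 0→2: 2={part,t=1,log=z}
step 13 deliver 2→0: —
step 14 timeout(0): 0={coor,t=3,log=z}
step 15 deliver 0→3: 3={part,t=1,log=z}
step 16 deliver 3→2: —
step 17 deliver 1→2: —
step 18 deliver 1→3: —
step 19 timeout(0): 0={coor,t=4,log=z}
step 20 crash(2): 2={✗part,t=1,log=z}
step 21 timeout(0): 0={coor,t=5,log=z}
step 22 recover(2): 2={part,t=1,log=z}
step 23 deliver 2→0: —
step 24 timeout(0): 0={coor,t=6,log=z}
step 25 deliver 2→0: —

z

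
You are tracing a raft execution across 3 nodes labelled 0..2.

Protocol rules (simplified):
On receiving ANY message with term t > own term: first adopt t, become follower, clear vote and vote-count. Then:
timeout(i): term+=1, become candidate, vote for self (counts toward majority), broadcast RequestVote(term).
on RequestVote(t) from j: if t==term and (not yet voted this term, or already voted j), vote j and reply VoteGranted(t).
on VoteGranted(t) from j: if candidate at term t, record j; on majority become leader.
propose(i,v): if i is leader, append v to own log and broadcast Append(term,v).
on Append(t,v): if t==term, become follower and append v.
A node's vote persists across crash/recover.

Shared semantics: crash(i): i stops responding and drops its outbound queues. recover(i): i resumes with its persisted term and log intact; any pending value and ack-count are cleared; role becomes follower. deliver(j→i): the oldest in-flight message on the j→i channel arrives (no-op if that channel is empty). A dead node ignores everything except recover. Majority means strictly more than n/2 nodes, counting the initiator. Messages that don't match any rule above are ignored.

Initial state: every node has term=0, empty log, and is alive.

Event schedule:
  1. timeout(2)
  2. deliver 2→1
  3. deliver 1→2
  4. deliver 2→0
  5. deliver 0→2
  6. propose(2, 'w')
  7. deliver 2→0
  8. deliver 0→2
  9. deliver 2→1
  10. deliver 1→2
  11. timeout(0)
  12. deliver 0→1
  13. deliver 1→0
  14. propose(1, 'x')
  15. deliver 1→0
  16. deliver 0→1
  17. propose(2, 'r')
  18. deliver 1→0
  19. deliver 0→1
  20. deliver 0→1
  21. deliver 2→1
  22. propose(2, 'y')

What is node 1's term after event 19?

2

step 1 timeout(2): 2={cand,t=1,log=-}
step 2 deliver 2→1: 1={foll,t=1,log=-}
step 3 deliver 1→2: 2={lead,t=1,log=-}
step 4 deliver 2→0: 0={foll,t=1,log=-}
step 5 deliver 0→2: —
step 6 propose(2,'w'): 2={lead,t=1,log=w}
step 7 deliver 2→0: 0={foll,t=1,log=w}
step 8 deliver 0→2: —
step 9 deliver 2→1: 1={foll,t=1,log=w}
step 10 deliver 1→2: —
step 11 timeout(0): 0={cand,t=2,log=w}
step 12 deliver 0→1: 1={foll,t=2,log=w}
step 13 deliver 1→0: 0={lead,t=2,log=w}
step 14 propose(1,'x'): —
step 15 deliver 1→0: —
step 16 deliver 0→1: —
step 17 propose(2,'r'): 2={lead,t=1,log=w,r}
step 18 deliver 1→0: —
step 19 deliver 0→1: —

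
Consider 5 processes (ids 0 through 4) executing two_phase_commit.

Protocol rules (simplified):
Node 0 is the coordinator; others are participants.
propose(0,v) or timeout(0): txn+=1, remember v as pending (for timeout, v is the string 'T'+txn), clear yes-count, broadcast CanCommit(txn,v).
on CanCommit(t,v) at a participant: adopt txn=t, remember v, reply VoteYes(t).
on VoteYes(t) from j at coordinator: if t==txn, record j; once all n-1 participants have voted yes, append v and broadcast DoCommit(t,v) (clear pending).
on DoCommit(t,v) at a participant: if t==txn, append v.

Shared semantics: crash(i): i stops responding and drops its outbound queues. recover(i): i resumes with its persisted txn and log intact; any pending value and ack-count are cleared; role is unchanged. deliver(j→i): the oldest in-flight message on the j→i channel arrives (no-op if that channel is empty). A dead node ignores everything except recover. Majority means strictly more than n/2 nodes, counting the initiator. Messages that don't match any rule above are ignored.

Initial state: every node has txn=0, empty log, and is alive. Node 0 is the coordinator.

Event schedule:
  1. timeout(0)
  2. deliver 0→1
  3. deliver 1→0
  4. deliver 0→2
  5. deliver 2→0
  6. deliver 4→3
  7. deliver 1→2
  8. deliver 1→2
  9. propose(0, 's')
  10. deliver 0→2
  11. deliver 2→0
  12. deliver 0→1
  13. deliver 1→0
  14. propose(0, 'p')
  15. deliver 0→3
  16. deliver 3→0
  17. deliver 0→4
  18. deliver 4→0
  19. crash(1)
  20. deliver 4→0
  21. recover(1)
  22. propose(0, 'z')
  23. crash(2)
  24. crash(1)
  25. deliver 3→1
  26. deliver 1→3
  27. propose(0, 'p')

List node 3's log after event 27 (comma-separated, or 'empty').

step 1 timeout(0): 0={coor,t=1,log=-}
step 2 deliver 0→1: 1={part,t=1,log=-}
step 3 deliver 1→0: —
step 4 deliver 0→2: 2={part,t=1,log=-}
step 5 deliver 2→0: —
step 6 deliver 4→3: —
step 7 deliver 1→2: —
step 8 deliver 1→2: —
step 9 propose(0,'s'): 0={coor,t=2,log=-}
step 10 deliver 0→2: 2={part,t=2,log=-}
step 11 deliver 2→0: —
step 12 deliver 0→1: 1={part,t=2,log=-}
step 13 deliver 1→0: —
step 14 propose(0,'p'): 0={coor,t=3,log=-}
step 15 deliver 0→3: 3={part,t=1,log=-}
step 16 deliver 3→0: —
step 17 deliver 0→4: 4={part,t=1,log=-}
step 18 deliver 4→0: —
step 19 crash(1): 1={✗part,t=2,log=-}
step 20 deliver 4→0: —
step 21 recover(1): 1={part,t=2,log=-}
step 22 propose(0,'z'): 0={coor,t=4,log=-}
step 23 crash(2): 2={✗part,t=2,log=-}
step 24 crash(1): 1={✗part,t=2,log=-}
step 25 deliver 3→1: —
step 26 deliver 1→3: —
step 27 propose(0,'p'): 0={coor,t=5,log=-}

empty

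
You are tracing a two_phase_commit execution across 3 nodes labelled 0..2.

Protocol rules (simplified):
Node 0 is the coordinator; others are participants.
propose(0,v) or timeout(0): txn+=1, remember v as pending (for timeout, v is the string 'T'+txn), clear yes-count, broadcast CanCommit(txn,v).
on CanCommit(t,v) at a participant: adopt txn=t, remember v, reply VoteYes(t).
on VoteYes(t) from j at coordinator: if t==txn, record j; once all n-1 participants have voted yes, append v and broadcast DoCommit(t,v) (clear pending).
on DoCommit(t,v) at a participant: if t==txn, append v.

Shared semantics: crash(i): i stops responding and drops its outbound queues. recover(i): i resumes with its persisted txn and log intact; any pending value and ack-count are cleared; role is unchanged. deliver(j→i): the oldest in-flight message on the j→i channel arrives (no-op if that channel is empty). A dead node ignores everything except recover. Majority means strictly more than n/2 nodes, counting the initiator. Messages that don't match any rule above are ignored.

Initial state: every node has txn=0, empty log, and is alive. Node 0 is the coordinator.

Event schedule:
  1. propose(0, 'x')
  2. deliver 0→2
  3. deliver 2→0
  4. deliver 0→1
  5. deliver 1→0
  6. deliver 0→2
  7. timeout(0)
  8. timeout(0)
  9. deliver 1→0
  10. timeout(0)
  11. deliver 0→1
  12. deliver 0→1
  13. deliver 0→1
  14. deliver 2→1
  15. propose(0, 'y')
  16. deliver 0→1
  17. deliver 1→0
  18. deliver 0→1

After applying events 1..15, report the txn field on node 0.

5

1. propose(0,'x'):  <0:coor t1 ->
2. deliver 0→2:  <2:part t1 ->
3. deliver 2→0:  nop
4. deliver 0→1:  <1:part t1 ->
5. deliver 1→0:  <0:coor t1 x>
6. deliver 0→2:  <2:part t1 x>
7. timeout(0):  <0:coor t2 x>
8. timeout(0):  <0:coor t3 x>
9. deliver 1→0:  nop
10. timeout(0):  <0:coor t4 x>
11. deliver 0→1:  <1:part t1 x>
12. deliver 0→1:  <1:part t2 x>
13. deliver 0→1:  <1:part t3 x>
14. deliver 2→1:  nop
15. propose(0,'y'):  <0:coor t5 x>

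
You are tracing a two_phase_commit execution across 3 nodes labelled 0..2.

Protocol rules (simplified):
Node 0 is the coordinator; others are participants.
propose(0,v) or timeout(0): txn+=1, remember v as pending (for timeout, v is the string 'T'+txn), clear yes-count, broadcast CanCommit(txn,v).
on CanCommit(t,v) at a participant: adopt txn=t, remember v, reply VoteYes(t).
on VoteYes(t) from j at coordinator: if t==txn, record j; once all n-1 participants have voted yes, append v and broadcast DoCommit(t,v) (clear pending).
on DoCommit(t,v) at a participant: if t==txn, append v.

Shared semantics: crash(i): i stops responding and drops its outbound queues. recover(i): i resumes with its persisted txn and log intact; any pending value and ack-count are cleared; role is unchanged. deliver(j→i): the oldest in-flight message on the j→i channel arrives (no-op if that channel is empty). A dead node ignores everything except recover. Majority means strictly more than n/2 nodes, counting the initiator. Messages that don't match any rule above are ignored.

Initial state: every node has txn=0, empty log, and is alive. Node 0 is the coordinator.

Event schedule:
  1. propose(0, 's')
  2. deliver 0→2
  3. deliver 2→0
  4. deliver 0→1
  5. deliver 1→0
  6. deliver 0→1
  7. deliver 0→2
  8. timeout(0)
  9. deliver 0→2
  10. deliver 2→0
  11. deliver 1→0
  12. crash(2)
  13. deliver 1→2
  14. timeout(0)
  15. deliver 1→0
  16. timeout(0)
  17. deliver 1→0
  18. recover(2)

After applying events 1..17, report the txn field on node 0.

e1 propose(0,'s'): 0[coor,t=1,-]
e2 deliver 0→2: 2[part,t=1,-]
e3 deliver 2→0: ·
e4 deliver 0→1: 1[part,t=1,-]
e5 deliver 1→0: 0[coor,t=1,s]
e6 deliver 0→1: 1[part,t=1,s]
e7 deliver 0→2: 2[part,t=1,s]
e8 timeout(0): 0[coor,t=2,s]
e9 deliver 0→2: 2[part,t=2,s]
e10 deliver 2→0: ·
e11 deliver 1→0: ·
e12 crash(2): 2[✗part,t=2,s]
e13 deliver 1→2: ·
e14 timeout(0): 0[coor,t=3,s]
e15 deliver 1→0: ·
e16 timeout(0): 0[coor,t=4,s]
e17 deliver 1→0: ·

4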